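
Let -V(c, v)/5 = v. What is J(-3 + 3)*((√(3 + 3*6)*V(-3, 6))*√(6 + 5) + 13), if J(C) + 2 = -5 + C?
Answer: -91 + 210*√231 ≈ 3100.7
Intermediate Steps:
V(c, v) = -5*v
J(C) = -7 + C (J(C) = -2 + (-5 + C) = -7 + C)
J(-3 + 3)*((√(3 + 3*6)*V(-3, 6))*√(6 + 5) + 13) = (-7 + (-3 + 3))*((√(3 + 3*6)*(-5*6))*√(6 + 5) + 13) = (-7 + 0)*((√(3 + 18)*(-30))*√11 + 13) = -7*((√21*(-30))*√11 + 13) = -7*((-30*√21)*√11 + 13) = -7*(-30*√231 + 13) = -7*(13 - 30*√231) = -91 + 210*√231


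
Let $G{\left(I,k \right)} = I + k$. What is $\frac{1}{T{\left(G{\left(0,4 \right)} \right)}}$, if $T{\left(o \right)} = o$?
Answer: $\frac{1}{4} \approx 0.25$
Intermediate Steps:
$\frac{1}{T{\left(G{\left(0,4 \right)} \right)}} = \frac{1}{0 + 4} = \frac{1}{4}$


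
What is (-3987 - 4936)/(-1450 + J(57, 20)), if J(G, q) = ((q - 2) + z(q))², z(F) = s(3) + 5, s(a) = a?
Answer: 8923/774 ≈ 11.528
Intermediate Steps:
z(F) = 8 (z(F) = 3 + 5 = 8)
J(G, q) = (6 + q)² (J(G, q) = ((q - 2) + 8)² = ((-2 + q) + 8)² = (6 + q)²)
(-3987 - 4936)/(-1450 + J(57, 20)) = (-3987 - 4936)/(-1450 + (6 + 20)²) = -8923/(-1450 + 26²) = -8923/(-1450 + 676) = -8923/(-774) = -8923*(-1/774) = 8923/774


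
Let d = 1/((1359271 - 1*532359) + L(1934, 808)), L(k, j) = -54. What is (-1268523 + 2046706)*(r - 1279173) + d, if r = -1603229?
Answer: -1854672455667631627/826858 ≈ -2.2430e+12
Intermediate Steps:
d = 1/826858 (d = 1/((1359271 - 1*532359) - 54) = 1/((1359271 - 532359) - 54) = 1/(826912 - 54) = 1/826858 ≈ 1.2094e-6)
(-1268523 + 2046706)*(r - 1279173) + d = (-1268523 + 2046706)*(-1603229 - 1279173) + 1/826858 = 778183*(-2882402) + 1/826858 = -2243036235566 + 1/826858 = -1854672455667631627/826858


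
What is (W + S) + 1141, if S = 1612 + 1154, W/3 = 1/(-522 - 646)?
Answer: 4563373/1168 ≈ 3907.0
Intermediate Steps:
W = -3/1168 (W = 3/(-522 - 646) = 3/(-1168) = 3*(-1/1168) = -3/1168 ≈ -0.0025685)
S = 2766
(W + S) + 1141 = (-3/1168 + 2766) + 1141 = 3230685/1168 + 1141 = 4563373/1168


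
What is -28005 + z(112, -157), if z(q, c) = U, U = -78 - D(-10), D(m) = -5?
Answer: -28078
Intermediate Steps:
U = -73 (U = -78 - 1*(-5) = -78 + 5 = -73)
z(q, c) = -73
-28005 + z(112, -157) = -28005 - 73 = -28078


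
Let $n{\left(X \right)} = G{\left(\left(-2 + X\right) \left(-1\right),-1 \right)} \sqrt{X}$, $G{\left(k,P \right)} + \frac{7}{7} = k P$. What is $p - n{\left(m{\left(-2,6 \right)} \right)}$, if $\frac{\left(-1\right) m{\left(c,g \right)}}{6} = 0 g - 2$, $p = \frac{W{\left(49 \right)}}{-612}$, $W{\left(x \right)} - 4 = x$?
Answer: $- \frac{53}{612} - 18 \sqrt{3} \approx -31.264$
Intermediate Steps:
$W{\left(x \right)} = 4 + x$
$p = - \frac{53}{612}$ ($p = \frac{4 + 49}{-612} = 53 \left(- \frac{1}{612}\right) = - \frac{53}{612} \approx -0.086601$)
$m{\left(c,g \right)} = 12$ ($m{\left(c,g \right)} = - 6 \left(0 g - 2\right) = - 6 \left(0 - 2\right) = \left(-6\right) \left(-2\right) = 12$)
$G{\left(k,P \right)} = -1 + P k$ ($G{\left(k,P \right)} = -1 + k P = -1 + P k$)
$n{\left(X \right)} = \sqrt{X} \left(-3 + X\right)$ ($n{\left(X \right)} = \left(-1 - \left(-2 + X\right) \left(-1\right)\right) \sqrt{X} = \left(-1 - \left(2 - X\right)\right) \sqrt{X} = \left(-1 + \left(-2 + X\right)\right) \sqrt{X} = \left(-3 + X\right) \sqrt{X} = \sqrt{X} \left(-3 + X\right)$)
$p - n{\left(m{\left(-2,6 \right)} \right)} = - \frac{53}{612} - \sqrt{12} \left(-3 + 12\right) = - \frac{53}{612} - 2 \sqrt{3} \cdot 9 = - \frac{53}{612} - 18 \sqrt{3}$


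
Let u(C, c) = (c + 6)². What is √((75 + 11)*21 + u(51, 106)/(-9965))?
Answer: √179213011390/9965 ≈ 42.482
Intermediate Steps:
u(C, c) = (6 + c)²
√((75 + 11)*21 + u(51, 106)/(-9965)) = √((75 + 11)*21 + (6 + 106)²/(-9965)) = √(86*21 + 112²*(-1/9965)) = √(1806 + 12544*(-1/9965)) = √(1806 - 12544/9965) = √(17984246/9965) = √179213011390/9965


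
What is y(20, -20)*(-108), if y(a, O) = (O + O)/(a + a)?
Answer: 108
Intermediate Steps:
y(a, O) = O/a (y(a, O) = (2*O)/((2*a)) = (2*O)*(1/(2*a)) = O/a)
y(20, -20)*(-108) = -20/20*(-108) = -20*1/20*(-108) = -1*(-108) = 108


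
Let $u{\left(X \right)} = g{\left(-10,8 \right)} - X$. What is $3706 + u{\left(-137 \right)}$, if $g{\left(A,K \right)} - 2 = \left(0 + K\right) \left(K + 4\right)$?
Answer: $3941$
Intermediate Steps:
$g{\left(A,K \right)} = 2 + K \left(4 + K\right)$ ($g{\left(A,K \right)} = 2 + \left(0 + K\right) \left(K + 4\right) = 2 + K \left(4 + K\right)$)
$u{\left(X \right)} = 98 - X$ ($u{\left(X \right)} = \left(2 + 8^{2} + 4 \cdot 8\right) - X = \left(2 + 64 + 32\right) - X = 98 - X$)
$3706 + u{\left(-137 \right)} = 3706 + \left(98 - -137\right) = 3706 + \left(98 + 137\right) = 3706 + 235 = 3941$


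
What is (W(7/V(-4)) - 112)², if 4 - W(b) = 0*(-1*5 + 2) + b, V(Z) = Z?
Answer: 180625/16 ≈ 11289.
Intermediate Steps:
W(b) = 4 - b (W(b) = 4 - (0*(-1*5 + 2) + b) = 4 - (0*(-5 + 2) + b) = 4 - (0*(-3) + b) = 4 - (0 + b) = 4 - b)
(W(7/V(-4)) - 112)² = ((4 - 7/(-4)) - 112)² = ((4 - 7*(-1)/4) - 112)² = ((4 - 1*(-7/4)) - 112)² = ((4 + 7/4) - 112)² = (23/4 - 112)² = (-425/4)² = 180625/16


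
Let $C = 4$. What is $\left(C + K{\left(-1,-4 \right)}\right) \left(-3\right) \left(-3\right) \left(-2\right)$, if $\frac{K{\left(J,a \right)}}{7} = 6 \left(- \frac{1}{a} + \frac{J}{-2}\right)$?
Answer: $-639$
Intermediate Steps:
$K{\left(J,a \right)} = - \frac{42}{a} - 21 J$ ($K{\left(J,a \right)} = 7 \cdot 6 \left(- \frac{1}{a} + \frac{J}{-2}\right) = 7 \cdot 6 \left(- \frac{1}{a} + J \left(- \frac{1}{2}\right)\right) = 7 \cdot 6 \left(- \frac{1}{a} - \frac{J}{2}\right) = 7 \left(- \frac{6}{a} - 3 J\right) = - \frac{42}{a} - 21 J$)
$\left(C + K{\left(-1,-4 \right)}\right) \left(-3\right) \left(-3\right) \left(-2\right) = \left(4 - \left(-21 + \frac{42}{-4}\right)\right) \left(-3\right) \left(-3\right) \left(-2\right) = \left(4 + \left(\left(-42\right) \left(- \frac{1}{4}\right) + 21\right)\right) 9 \left(-2\right) = \left(4 + \left(\frac{21}{2} + 21\right)\right) \left(-18\right) = \left(4 + \frac{63}{2}\right) \left(-18\right) = \frac{71}{2} \left(-18\right) = -639$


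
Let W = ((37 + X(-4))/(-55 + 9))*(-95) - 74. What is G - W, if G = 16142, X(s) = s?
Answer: 742801/46 ≈ 16148.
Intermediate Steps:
W = -269/46 (W = ((37 - 4)/(-55 + 9))*(-95) - 74 = (33/(-46))*(-95) - 74 = (33*(-1/46))*(-95) - 74 = -33/46*(-95) - 74 = 3135/46 - 74 = -269/46 ≈ -5.8478)
G - W = 16142 - 1*(-269/46) = 16142 + 269/46 = 742801/46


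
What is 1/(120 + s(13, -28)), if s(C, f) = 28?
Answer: 1/148 ≈ 0.0067568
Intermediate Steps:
1/(120 + s(13, -28)) = 1/(120 + 28) = 1/148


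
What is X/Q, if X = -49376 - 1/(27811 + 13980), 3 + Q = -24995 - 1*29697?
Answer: 2063472417/2285758745 ≈ 0.90275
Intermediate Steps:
Q = -54695 (Q = -3 + (-24995 - 1*29697) = -3 + (-24995 - 29697) = -3 - 54692 = -54695)
X = -2063472417/41791 (X = -49376 - 1/41791 = -2063472417/41791 ≈ -49376.)
X/Q = -2063472417/41791/(-54695) = -2063472417/41791*(-1/54695) = 2063472417/2285758745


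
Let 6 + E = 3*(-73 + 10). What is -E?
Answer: 195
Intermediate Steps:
E = -195 (E = -6 + 3*(-73 + 10) = -6 + 3*(-63) = -6 - 189 = -195)
-E = -1*(-195) = 195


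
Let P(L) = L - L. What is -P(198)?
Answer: 0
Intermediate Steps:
P(L) = 0
-P(198) = -1*0 = 0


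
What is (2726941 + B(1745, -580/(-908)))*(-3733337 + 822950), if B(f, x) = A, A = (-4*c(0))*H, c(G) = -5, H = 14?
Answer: -7937268544527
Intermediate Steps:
A = 280 (A = -4*(-5)*14 = 20*14 = 280)
B(f, x) = 280
(2726941 + B(1745, -580/(-908)))*(-3733337 + 822950) = (2726941 + 280)*(-3733337 + 822950) = 2727221*(-2910387) = -7937268544527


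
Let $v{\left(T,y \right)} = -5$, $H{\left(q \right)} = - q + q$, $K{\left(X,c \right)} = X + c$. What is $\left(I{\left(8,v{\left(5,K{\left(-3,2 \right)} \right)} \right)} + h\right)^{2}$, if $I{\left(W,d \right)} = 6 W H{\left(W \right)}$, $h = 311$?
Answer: $96721$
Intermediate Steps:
$H{\left(q \right)} = 0$
$I{\left(W,d \right)} = 0$ ($I{\left(W,d \right)} = 6 W 0 = 0$)
$\left(I{\left(8,v{\left(5,K{\left(-3,2 \right)} \right)} \right)} + h\right)^{2} = \left(0 + 311\right)^{2} = 311^{2} = 96721$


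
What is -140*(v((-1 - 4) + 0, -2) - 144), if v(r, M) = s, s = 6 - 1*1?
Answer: 19460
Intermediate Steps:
s = 5 (s = 6 - 1 = 5)
v(r, M) = 5
-140*(v((-1 - 4) + 0, -2) - 144) = -140*(5 - 144) = -140*(-139) = 19460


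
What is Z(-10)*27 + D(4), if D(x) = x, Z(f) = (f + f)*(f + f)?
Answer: 10804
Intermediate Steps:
Z(f) = 4*f² (Z(f) = (2*f)*(2*f) = 4*f²)
Z(-10)*27 + D(4) = (4*(-10)²)*27 + 4 = (4*100)*27 + 4 = 400*27 + 4 = 10800 + 4 = 10804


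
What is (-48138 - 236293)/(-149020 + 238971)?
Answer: -284431/89951 ≈ -3.1621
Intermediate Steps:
(-48138 - 236293)/(-149020 + 238971) = -284431/89951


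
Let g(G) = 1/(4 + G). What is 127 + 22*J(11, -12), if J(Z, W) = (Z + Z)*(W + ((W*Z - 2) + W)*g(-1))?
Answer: -87707/3 ≈ -29236.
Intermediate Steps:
J(Z, W) = 2*Z*(-2/3 + 4*W/3 + W*Z/3) (J(Z, W) = (Z + Z)*(W + ((W*Z - 2) + W)/(4 - 1)) = (2*Z)*(W + ((-2 + W*Z) + W)/3) = (2*Z)*(W + (-2 + W + W*Z)*(1/3)) = (2*Z)*(W + (-2/3 + W/3 + W*Z/3)) = (2*Z)*(-2/3 + 4*W/3 + W*Z/3) = 2*Z*(-2/3 + 4*W/3 + W*Z/3))
127 + 22*J(11, -12) = 127 + 22*((2/3)*11*(-2 + 4*(-12) - 12*11)) = 127 + 22*((2/3)*11*(-2 - 48 - 132)) = 127 + 22*((2/3)*11*(-182)) = 127 + 22*(-4004/3) = 127 - 88088/3 = -87707/3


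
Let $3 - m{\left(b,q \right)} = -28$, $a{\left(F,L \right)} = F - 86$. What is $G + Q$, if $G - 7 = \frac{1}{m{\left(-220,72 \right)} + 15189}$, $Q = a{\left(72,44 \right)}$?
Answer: $- \frac{106539}{15220} \approx -6.9999$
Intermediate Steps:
$a{\left(F,L \right)} = -86 + F$ ($a{\left(F,L \right)} = F - 86 = -86 + F$)
$m{\left(b,q \right)} = 31$ ($m{\left(b,q \right)} = 3 - -28 = 3 + 28 = 31$)
$Q = -14$ ($Q = -86 + 72 = -14$)
$G = \frac{106541}{15220}$ ($G = 7 + \frac{1}{31 + 15189} = 7 + \frac{1}{15220} = \frac{106541}{15220} \approx 7.0001$)
$G + Q = \frac{106541}{15220} - 14 = - \frac{106539}{15220}$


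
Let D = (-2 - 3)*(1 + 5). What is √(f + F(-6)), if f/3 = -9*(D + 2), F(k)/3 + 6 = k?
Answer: 12*√5 ≈ 26.833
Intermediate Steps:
D = -30 (D = -5*6 = -30)
F(k) = -18 + 3*k
f = 756 (f = 3*(-9*(-30 + 2)) = 3*(-9*(-28)) = 3*252 = 756)
√(f + F(-6)) = √(756 + (-18 + 3*(-6))) = √(756 + (-18 - 18)) = √(756 - 36) = √720 = 12*√5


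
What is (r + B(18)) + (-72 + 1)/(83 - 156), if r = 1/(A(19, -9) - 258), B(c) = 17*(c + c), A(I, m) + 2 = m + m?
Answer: 12439593/20294 ≈ 612.97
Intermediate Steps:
A(I, m) = -2 + 2*m (A(I, m) = -2 + (m + m) = -2 + 2*m)
B(c) = 34*c (B(c) = 17*(2*c) = 34*c)
r = -1/278 (r = 1/((-2 + 2*(-9)) - 258) = 1/((-2 - 18) - 258) = 1/(-20 - 258) = 1/(-278) = -1/278 ≈ -0.0035971)
(r + B(18)) + (-72 + 1)/(83 - 156) = (-1/278 + 34*18) + (-72 + 1)/(83 - 156) = (-1/278 + 612) - 71/(-73) = 170135/278 - 71*(-1/73) = 170135/278 + 71/73 = 12439593/20294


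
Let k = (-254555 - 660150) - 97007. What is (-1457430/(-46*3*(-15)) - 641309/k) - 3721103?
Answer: -259812340255535/69808128 ≈ -3.7218e+6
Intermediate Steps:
k = -1011712 (k = -914705 - 97007 = -1011712)
(-1457430/(-46*3*(-15)) - 641309/k) - 3721103 = (-1457430/(-46*3*(-15)) - 641309/(-1011712)) - 3721103 = (-1457430/((-138*(-15))) - 641309*(-1/1011712)) - 3721103 = (-1457430/2070 + 641309/1011712) - 3721103 = (-1457430*1/2070 + 641309/1011712) - 3721103 = (-48581/69 + 641309/1011712) - 3721103 = -49105730351/69808128 - 3721103 = -259812340255535/69808128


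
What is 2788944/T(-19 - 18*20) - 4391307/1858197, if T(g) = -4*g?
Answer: 431312512713/234752221 ≈ 1837.3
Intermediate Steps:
2788944/T(-19 - 18*20) - 4391307/1858197 = 2788944/((-4*(-19 - 18*20))) - 4391307/1858197 = 2788944/((-4*(-19 - 360))) - 4391307*1/1858197 = 2788944/((-4*(-379))) - 1463769/619399 = 2788944/1516 - 1463769/619399 = 2788944*(1/1516) - 1463769/619399 = 697236/379 - 1463769/619399 = 431312512713/234752221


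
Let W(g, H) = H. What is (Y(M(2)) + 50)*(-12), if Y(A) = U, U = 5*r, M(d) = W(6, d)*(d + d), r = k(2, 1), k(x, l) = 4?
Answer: -840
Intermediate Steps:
r = 4
M(d) = 2*d² (M(d) = d*(d + d) = d*(2*d) = 2*d²)
U = 20 (U = 5*4 = 20)
Y(A) = 20
(Y(M(2)) + 50)*(-12) = (20 + 50)*(-12) = 70*(-12) = -840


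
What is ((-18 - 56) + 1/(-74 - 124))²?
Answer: 214710409/39204 ≈ 5476.8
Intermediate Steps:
((-18 - 56) + 1/(-74 - 124))² = (-74 + 1/(-198))² = (-74 - 1/198)² = (-14653/198)² = 214710409/39204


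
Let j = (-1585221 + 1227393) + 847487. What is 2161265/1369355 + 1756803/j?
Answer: 692793966140/134103399989 ≈ 5.1661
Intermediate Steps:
j = 489659 (j = -357828 + 847487 = 489659)
2161265/1369355 + 1756803/j = 2161265/1369355 + 1756803/489659 = 2161265*(1/1369355) + 1756803*(1/489659) = 432253/273871 + 1756803/489659 = 692793966140/134103399989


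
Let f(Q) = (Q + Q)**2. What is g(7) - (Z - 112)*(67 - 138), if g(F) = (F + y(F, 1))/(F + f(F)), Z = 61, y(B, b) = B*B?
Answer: -105001/29 ≈ -3620.7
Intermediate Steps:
y(B, b) = B**2
f(Q) = 4*Q**2 (f(Q) = (2*Q)**2 = 4*Q**2)
g(F) = (F + F**2)/(F + 4*F**2)
g(7) - (Z - 112)*(67 - 138) = (1 + 7)/(1 + 4*7) - (61 - 112)*(67 - 138) = 8/(1 + 28) - (-51)*(-71) = 8/29 - 1*3621 = (1/29)*8 - 3621 = 8/29 - 3621 = -105001/29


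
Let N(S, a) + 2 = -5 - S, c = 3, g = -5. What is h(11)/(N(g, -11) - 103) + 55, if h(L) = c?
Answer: 1924/35 ≈ 54.971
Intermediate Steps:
h(L) = 3
N(S, a) = -7 - S (N(S, a) = -2 + (-5 - S) = -7 - S)
h(11)/(N(g, -11) - 103) + 55 = 3/((-7 - 1*(-5)) - 103) + 55 = 3/((-7 + 5) - 103) + 55 = 3/(-2 - 103) + 55 = 3/(-105) + 55 = -1/105*3 + 55 = -1/35 + 55 = 1924/35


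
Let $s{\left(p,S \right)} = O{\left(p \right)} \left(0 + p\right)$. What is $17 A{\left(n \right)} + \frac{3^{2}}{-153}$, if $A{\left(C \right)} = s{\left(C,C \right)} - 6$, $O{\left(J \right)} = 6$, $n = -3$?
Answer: $- \frac{6937}{17} \approx -408.06$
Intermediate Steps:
$s{\left(p,S \right)} = 6 p$ ($s{\left(p,S \right)} = 6 \left(0 + p\right) = 6 p$)
$A{\left(C \right)} = -6 + 6 C$ ($A{\left(C \right)} = 6 C - 6 = -6 + 6 C$)
$17 A{\left(n \right)} + \frac{3^{2}}{-153} = 17 \left(-6 + 6 \left(-3\right)\right) + \frac{3^{2}}{-153} = 17 \left(-6 - 18\right) + 9 \left(- \frac{1}{153}\right) = 17 \left(-24\right) - \frac{1}{17} = -408 - \frac{1}{17} = - \frac{6937}{17}$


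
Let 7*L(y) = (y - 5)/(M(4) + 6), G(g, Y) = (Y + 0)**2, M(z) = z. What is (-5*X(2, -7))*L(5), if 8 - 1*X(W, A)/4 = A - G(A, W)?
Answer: 0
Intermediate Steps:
G(g, Y) = Y**2
L(y) = -1/14 + y/70 (L(y) = ((y - 5)/(4 + 6))/7 = ((-5 + y)/10)/7 = ((-5 + y)*(1/10))/7 = (-1/2 + y/10)/7 = -1/14 + y/70)
X(W, A) = 32 - 4*A + 4*W**2 (X(W, A) = 32 - 4*(A - W**2) = 32 + (-4*A + 4*W**2) = 32 - 4*A + 4*W**2)
(-5*X(2, -7))*L(5) = (-5*(32 - 4*(-7) + 4*2**2))*(-1/14 + (1/70)*5) = (-5*(32 + 28 + 4*4))*(-1/14 + 1/14) = -5*(32 + 28 + 16)*0 = -5*76*0 = -380*0 = 0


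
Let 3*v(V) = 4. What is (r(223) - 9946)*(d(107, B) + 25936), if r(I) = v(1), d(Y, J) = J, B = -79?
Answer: -257139246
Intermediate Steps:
v(V) = 4/3 (v(V) = (⅓)*4 = 4/3)
r(I) = 4/3
(r(223) - 9946)*(d(107, B) + 25936) = (4/3 - 9946)*(-79 + 25936) = -29834/3*25857 = -257139246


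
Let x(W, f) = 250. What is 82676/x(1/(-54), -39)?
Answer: 41338/125 ≈ 330.70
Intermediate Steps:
82676/x(1/(-54), -39) = 82676/250 = 82676*(1/250) = 41338/125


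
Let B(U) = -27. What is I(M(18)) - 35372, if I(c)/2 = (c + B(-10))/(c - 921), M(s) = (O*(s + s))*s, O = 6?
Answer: -34980334/989 ≈ -35369.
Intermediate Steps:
M(s) = 12*s² (M(s) = (6*(s + s))*s = (6*(2*s))*s = (12*s)*s = 12*s²)
I(c) = 2*(-27 + c)/(-921 + c) (I(c) = 2*((c - 27)/(c - 921)) = 2*((-27 + c)/(-921 + c)) = 2*(-27 + c)/(-921 + c))
I(M(18)) - 35372 = 2*(-27 + 12*18²)/(-921 + 12*18²) - 35372 = 2*(-27 + 12*324)/(-921 + 12*324) - 35372 = 2*(-27 + 3888)/(-921 + 3888) - 35372 = 2*3861/2967 - 35372 = 2*(1/2967)*3861 - 35372 = 2574/989 - 35372 = -34980334/989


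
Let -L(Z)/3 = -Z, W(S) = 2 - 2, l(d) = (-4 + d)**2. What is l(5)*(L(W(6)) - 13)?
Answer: -13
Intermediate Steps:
W(S) = 0
L(Z) = 3*Z (L(Z) = -(-3)*Z = 3*Z)
l(5)*(L(W(6)) - 13) = (-4 + 5)**2*(3*0 - 13) = 1**2*(0 - 13) = 1*(-13) = -13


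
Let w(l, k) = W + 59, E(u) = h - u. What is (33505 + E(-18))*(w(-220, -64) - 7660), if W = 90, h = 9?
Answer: -251858852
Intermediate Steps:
E(u) = 9 - u
w(l, k) = 149 (w(l, k) = 90 + 59 = 149)
(33505 + E(-18))*(w(-220, -64) - 7660) = (33505 + (9 - 1*(-18)))*(149 - 7660) = (33505 + (9 + 18))*(-7511) = (33505 + 27)*(-7511) = 33532*(-7511) = -251858852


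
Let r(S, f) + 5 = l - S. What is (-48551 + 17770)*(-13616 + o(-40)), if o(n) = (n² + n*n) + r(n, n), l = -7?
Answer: 319753028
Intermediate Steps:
r(S, f) = -12 - S (r(S, f) = -5 + (-7 - S) = -12 - S)
o(n) = -12 - n + 2*n² (o(n) = (n² + n*n) + (-12 - n) = (n² + n²) + (-12 - n) = 2*n² + (-12 - n) = -12 - n + 2*n²)
(-48551 + 17770)*(-13616 + o(-40)) = (-48551 + 17770)*(-13616 + (-12 - 1*(-40) + 2*(-40)²)) = -30781*(-13616 + (-12 + 40 + 2*1600)) = -30781*(-13616 + (-12 + 40 + 3200)) = -30781*(-13616 + 3228) = -30781*(-10388) = 319753028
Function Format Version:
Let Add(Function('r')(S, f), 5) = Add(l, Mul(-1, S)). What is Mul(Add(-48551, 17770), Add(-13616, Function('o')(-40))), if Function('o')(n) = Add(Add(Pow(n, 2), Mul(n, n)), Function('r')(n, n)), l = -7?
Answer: 319753028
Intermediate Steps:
Function('r')(S, f) = Add(-12, Mul(-1, S)) (Function('r')(S, f) = Add(-5, Add(-7, Mul(-1, S))) = Add(-12, Mul(-1, S)))
Function('o')(n) = Add(-12, Mul(-1, n), Mul(2, Pow(n, 2))) (Function('o')(n) = Add(Add(Pow(n, 2), Mul(n, n)), Add(-12, Mul(-1, n))) = Add(Add(Pow(n, 2), Pow(n, 2)), Add(-12, Mul(-1, n))) = Add(Mul(2, Pow(n, 2)), Add(-12, Mul(-1, n))) = Add(-12, Mul(-1, n), Mul(2, Pow(n, 2))))
Mul(Add(-48551, 17770), Add(-13616, Function('o')(-40))) = Mul(Add(-48551, 17770), Add(-13616, Add(-12, Mul(-1, -40), Mul(2, Pow(-40, 2))))) = Mul(-30781, Add(-13616, Add(-12, 40, Mul(2, 1600)))) = Mul(-30781, Add(-13616, Add(-12, 40, 3200))) = Mul(-30781, Add(-13616, 3228)) = Mul(-30781, -10388) = 319753028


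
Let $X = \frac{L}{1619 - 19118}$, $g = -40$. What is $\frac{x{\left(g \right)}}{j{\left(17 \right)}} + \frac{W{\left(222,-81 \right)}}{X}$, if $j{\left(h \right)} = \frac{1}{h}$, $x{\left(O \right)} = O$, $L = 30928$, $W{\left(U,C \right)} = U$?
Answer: $- \frac{12457909}{15464} \approx -805.61$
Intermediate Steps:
$X = - \frac{30928}{17499}$ ($X = \frac{30928}{1619 - 19118} = \frac{30928}{-17499} = 30928 \left(- \frac{1}{17499}\right) = - \frac{30928}{17499} \approx -1.7674$)
$\frac{x{\left(g \right)}}{j{\left(17 \right)}} + \frac{W{\left(222,-81 \right)}}{X} = - \frac{40}{\frac{1}{17}} + \frac{222}{- \frac{30928}{17499}} = - 40 \frac{1}{\frac{1}{17}} + 222 \left(- \frac{17499}{30928}\right) = \left(-40\right) 17 - \frac{1942389}{15464} = -680 - \frac{1942389}{15464} = - \frac{12457909}{15464}$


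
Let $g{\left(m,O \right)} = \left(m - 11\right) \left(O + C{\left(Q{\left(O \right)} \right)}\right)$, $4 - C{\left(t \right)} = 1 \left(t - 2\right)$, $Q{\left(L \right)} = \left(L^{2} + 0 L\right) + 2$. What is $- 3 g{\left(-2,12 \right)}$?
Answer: $-4992$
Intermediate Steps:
$Q{\left(L \right)} = 2 + L^{2}$ ($Q{\left(L \right)} = \left(L^{2} + 0\right) + 2 = L^{2} + 2 = 2 + L^{2}$)
$C{\left(t \right)} = 6 - t$ ($C{\left(t \right)} = 4 - 1 \left(t - 2\right) = 4 - 1 \left(-2 + t\right) = 4 - \left(-2 + t\right) = 6 - t$)
$g{\left(m,O \right)} = \left(-11 + m\right) \left(4 + O - O^{2}\right)$ ($g{\left(m,O \right)} = \left(m - 11\right) \left(O - \left(-4 + O^{2}\right)\right) = \left(-11 + m\right) \left(O + \left(6 - \left(2 + O^{2}\right)\right)\right) = \left(-11 + m\right) \left(O - \left(-4 + O^{2}\right)\right) = \left(-11 + m\right) \left(4 + O - O^{2}\right)$)
$- 3 g{\left(-2,12 \right)} = - 3 \left(-44 - 132 + 11 \cdot 12^{2} + 12 \left(-2\right) - - 2 \left(-4 + 12^{2}\right)\right) = - 3 \left(-44 - 132 + 11 \cdot 144 - 24 - - 2 \left(-4 + 144\right)\right) = - 3 \left(-44 - 132 + 1584 - 24 - \left(-2\right) 140\right) = - 3 \left(-44 - 132 + 1584 - 24 + 280\right) = \left(-3\right) 1664 = -4992$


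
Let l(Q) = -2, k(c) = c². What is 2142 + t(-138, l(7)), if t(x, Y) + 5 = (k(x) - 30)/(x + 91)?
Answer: 81425/47 ≈ 1732.4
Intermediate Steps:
t(x, Y) = -5 + (-30 + x²)/(91 + x) (t(x, Y) = -5 + (x² - 30)/(x + 91) = -5 + (-30 + x²)/(91 + x))
2142 + t(-138, l(7)) = 2142 + (-485 + (-138)² - 5*(-138))/(91 - 138) = 2142 + (-485 + 19044 + 690)/(-47) = 2142 - 1/47*19249 = 2142 - 19249/47 = 81425/47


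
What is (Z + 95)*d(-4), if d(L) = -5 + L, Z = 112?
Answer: -1863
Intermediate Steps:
(Z + 95)*d(-4) = (112 + 95)*(-5 - 4) = 207*(-9) = -1863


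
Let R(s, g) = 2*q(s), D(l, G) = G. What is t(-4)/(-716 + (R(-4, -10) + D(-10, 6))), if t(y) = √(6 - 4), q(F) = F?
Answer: -√2/718 ≈ -0.0019697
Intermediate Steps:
R(s, g) = 2*s
t(y) = √2
t(-4)/(-716 + (R(-4, -10) + D(-10, 6))) = √2/(-716 + (2*(-4) + 6)) = √2/(-716 + (-8 + 6)) = √2/(-716 - 2) = √2/(-718) = -√2/718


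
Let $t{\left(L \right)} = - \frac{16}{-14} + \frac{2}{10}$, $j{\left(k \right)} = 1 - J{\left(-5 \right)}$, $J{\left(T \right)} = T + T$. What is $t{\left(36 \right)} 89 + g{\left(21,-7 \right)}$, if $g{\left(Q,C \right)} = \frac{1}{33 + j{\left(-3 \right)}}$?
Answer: $\frac{184087}{1540} \approx 119.54$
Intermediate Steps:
$J{\left(T \right)} = 2 T$
$j{\left(k \right)} = 11$ ($j{\left(k \right)} = 1 - 2 \left(-5\right) = 1 - -10 = 1 + 10 = 11$)
$t{\left(L \right)} = \frac{47}{35}$ ($t{\left(L \right)} = \left(-16\right) \left(- \frac{1}{14}\right) + 2 \cdot \frac{1}{10} = \frac{8}{7} + \frac{1}{5} = \frac{47}{35}$)
$g{\left(Q,C \right)} = \frac{1}{44}$ ($g{\left(Q,C \right)} = \frac{1}{33 + 11} = \frac{1}{44}$)
$t{\left(36 \right)} 89 + g{\left(21,-7 \right)} = \frac{47}{35} \cdot 89 + \frac{1}{44} = \frac{4183}{35} + \frac{1}{44} = \frac{184087}{1540}$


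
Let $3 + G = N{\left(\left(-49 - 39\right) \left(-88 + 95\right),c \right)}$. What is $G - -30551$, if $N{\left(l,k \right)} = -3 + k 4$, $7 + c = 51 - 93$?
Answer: $30349$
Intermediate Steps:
$c = -49$ ($c = -7 + \left(51 - 93\right) = -7 - 42 = -49$)
$N{\left(l,k \right)} = -3 + 4 k$
$G = -202$ ($G = -3 + \left(-3 + 4 \left(-49\right)\right) = -3 - 199 = -202$)
$G - -30551 = -202 - -30551 = -202 + 30551 = 30349$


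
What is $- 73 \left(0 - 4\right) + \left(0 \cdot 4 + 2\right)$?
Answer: $294$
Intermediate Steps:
$- 73 \left(0 - 4\right) + \left(0 \cdot 4 + 2\right) = - 73 \left(0 - 4\right) + \left(0 + 2\right) = \left(-73\right) \left(-4\right) + 2 = 292 + 2 = 294$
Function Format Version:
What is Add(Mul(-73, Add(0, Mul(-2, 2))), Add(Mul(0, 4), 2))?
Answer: 294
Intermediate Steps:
Add(Mul(-73, Add(0, Mul(-2, 2))), Add(Mul(0, 4), 2)) = Add(Mul(-73, Add(0, -4)), Add(0, 2)) = Add(Mul(-73, -4), 2) = Add(292, 2) = 294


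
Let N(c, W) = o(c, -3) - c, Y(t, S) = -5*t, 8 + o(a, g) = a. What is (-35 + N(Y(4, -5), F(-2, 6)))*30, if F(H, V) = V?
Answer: -1290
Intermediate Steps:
o(a, g) = -8 + a
N(c, W) = -8 (N(c, W) = (-8 + c) - c = -8)
(-35 + N(Y(4, -5), F(-2, 6)))*30 = (-35 - 8)*30 = -43*30 = -1290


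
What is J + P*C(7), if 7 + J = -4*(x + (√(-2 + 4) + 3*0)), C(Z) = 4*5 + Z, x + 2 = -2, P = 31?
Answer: 846 - 4*√2 ≈ 840.34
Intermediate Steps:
x = -4 (x = -2 - 2 = -4)
C(Z) = 20 + Z
J = 9 - 4*√2 (J = -7 - 4*(-4 + (√(-2 + 4) + 3*0)) = -7 - 4*(-4 + (√2 + 0)) = -7 - 4*(-4 + √2) = -7 + (16 - 4*√2) = 9 - 4*√2 ≈ 3.3431)
J + P*C(7) = (9 - 4*√2) + 31*(20 + 7) = (9 - 4*√2) + 31*27 = (9 - 4*√2) + 837 = 846 - 4*√2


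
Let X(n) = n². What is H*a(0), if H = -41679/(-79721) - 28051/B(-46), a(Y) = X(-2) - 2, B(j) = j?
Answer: 2238171005/1833583 ≈ 1220.7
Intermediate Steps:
a(Y) = 2 (a(Y) = (-2)² - 2 = 4 - 2 = 2)
H = 2238171005/3667166 (H = -41679/(-79721) - 28051/(-46) = -41679*(-1/79721) - 28051*(-1/46) = 41679/79721 + 28051/46 = 2238171005/3667166 ≈ 610.33)
H*a(0) = (2238171005/3667166)*2 = 2238171005/1833583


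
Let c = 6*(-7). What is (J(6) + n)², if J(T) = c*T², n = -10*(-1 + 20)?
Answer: 2896804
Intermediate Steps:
c = -42
n = -190 (n = -10*19 = -190)
J(T) = -42*T²
(J(6) + n)² = (-42*6² - 190)² = (-42*36 - 190)² = (-1512 - 190)² = (-1702)² = 2896804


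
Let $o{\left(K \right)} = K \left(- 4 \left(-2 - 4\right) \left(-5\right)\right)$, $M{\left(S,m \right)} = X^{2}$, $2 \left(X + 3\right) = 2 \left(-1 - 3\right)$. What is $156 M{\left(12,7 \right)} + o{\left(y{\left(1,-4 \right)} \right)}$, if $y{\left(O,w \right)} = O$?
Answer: $7524$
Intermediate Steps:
$X = -7$ ($X = -3 + \frac{2 \left(-1 - 3\right)}{2} = -3 + \frac{2 \left(-4\right)}{2} = -3 + \frac{1}{2} \left(-8\right) = -3 - 4 = -7$)
$M{\left(S,m \right)} = 49$ ($M{\left(S,m \right)} = \left(-7\right)^{2} = 49$)
$o{\left(K \right)} = - 120 K$ ($o{\left(K \right)} = K \left(- 4 \left(\left(-6\right) \left(-5\right)\right)\right) = K \left(\left(-4\right) 30\right) = K \left(-120\right) = - 120 K$)
$156 M{\left(12,7 \right)} + o{\left(y{\left(1,-4 \right)} \right)} = 156 \cdot 49 - 120 = 7644 - 120 = 7524$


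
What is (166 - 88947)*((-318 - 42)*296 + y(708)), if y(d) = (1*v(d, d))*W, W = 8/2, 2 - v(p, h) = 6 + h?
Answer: 9713351648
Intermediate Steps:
v(p, h) = -4 - h (v(p, h) = 2 - (6 + h) = 2 + (-6 - h) = -4 - h)
W = 4 (W = 8*(1/2) = 4)
y(d) = -16 - 4*d (y(d) = (1*(-4 - d))*4 = (-4 - d)*4 = -16 - 4*d)
(166 - 88947)*((-318 - 42)*296 + y(708)) = (166 - 88947)*((-318 - 42)*296 + (-16 - 4*708)) = -88781*(-360*296 + (-16 - 2832)) = -88781*(-106560 - 2848) = -88781*(-109408) = 9713351648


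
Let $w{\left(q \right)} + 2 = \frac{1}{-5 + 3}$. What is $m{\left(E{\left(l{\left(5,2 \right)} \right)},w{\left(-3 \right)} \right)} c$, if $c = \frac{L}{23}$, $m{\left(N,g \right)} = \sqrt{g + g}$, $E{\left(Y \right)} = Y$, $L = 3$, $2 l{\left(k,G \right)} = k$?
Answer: $\frac{3 i \sqrt{5}}{23} \approx 0.29166 i$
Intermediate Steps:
$l{\left(k,G \right)} = \frac{k}{2}$
$w{\left(q \right)} = - \frac{5}{2}$ ($w{\left(q \right)} = -2 + \frac{1}{-5 + 3} = -2 + \frac{1}{-2} = -2 - \frac{1}{2} = - \frac{5}{2}$)
$m{\left(N,g \right)} = \sqrt{2} \sqrt{g}$ ($m{\left(N,g \right)} = \sqrt{2 g} = \sqrt{2} \sqrt{g}$)
$c = \frac{3}{23} \approx 0.13043$
$m{\left(E{\left(l{\left(5,2 \right)} \right)},w{\left(-3 \right)} \right)} c = \sqrt{2} \sqrt{- \frac{5}{2}} \cdot \frac{3}{23} = \sqrt{2} \frac{i \sqrt{10}}{2} \cdot \frac{3}{23} = i \sqrt{5} \cdot \frac{3}{23} = \frac{3 i \sqrt{5}}{23}$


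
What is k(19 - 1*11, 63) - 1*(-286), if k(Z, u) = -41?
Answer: 245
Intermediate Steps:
k(19 - 1*11, 63) - 1*(-286) = -41 - 1*(-286) = -41 + 286 = 245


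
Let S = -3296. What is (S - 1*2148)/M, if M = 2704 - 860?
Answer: -1361/461 ≈ -2.9523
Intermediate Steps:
M = 1844
(S - 1*2148)/M = (-3296 - 1*2148)/1844 = (-3296 - 2148)*(1/1844) = -5444*1/1844 = -1361/461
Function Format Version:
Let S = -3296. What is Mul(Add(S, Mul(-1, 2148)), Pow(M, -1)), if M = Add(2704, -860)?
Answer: Rational(-1361, 461) ≈ -2.9523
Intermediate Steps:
M = 1844
Mul(Add(S, Mul(-1, 2148)), Pow(M, -1)) = Mul(Add(-3296, Mul(-1, 2148)), Pow(1844, -1)) = Mul(Add(-3296, -2148), Rational(1, 1844)) = Mul(-5444, Rational(1, 1844)) = Rational(-1361, 461)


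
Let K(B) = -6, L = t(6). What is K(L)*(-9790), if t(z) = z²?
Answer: 58740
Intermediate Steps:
L = 36 (L = 6² = 36)
K(L)*(-9790) = -6*(-9790) = 58740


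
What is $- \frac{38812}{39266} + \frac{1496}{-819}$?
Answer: $- \frac{45264482}{16079427} \approx -2.8151$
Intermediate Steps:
$- \frac{38812}{39266} + \frac{1496}{-819} = \left(-38812\right) \frac{1}{39266} + 1496 \left(- \frac{1}{819}\right) = - \frac{19406}{19633} - \frac{1496}{819} = - \frac{45264482}{16079427}$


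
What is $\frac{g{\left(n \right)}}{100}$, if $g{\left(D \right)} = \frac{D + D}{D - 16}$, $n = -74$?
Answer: $\frac{37}{2250} \approx 0.016444$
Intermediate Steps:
$g{\left(D \right)} = \frac{2 D}{-16 + D}$
$\frac{g{\left(n \right)}}{100} = \frac{2 \left(-74\right) \frac{1}{-16 - 74}}{100} = \frac{2 \left(-74\right) \frac{1}{-90}}{100} = \frac{2 \left(-74\right) \left(- \frac{1}{90}\right)}{100} = \frac{1}{100} \cdot \frac{74}{45} = \frac{37}{2250}$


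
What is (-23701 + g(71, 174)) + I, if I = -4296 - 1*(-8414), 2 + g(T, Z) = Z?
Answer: -19411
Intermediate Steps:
g(T, Z) = -2 + Z
I = 4118 (I = -4296 + 8414 = 4118)
(-23701 + g(71, 174)) + I = (-23701 + (-2 + 174)) + 4118 = (-23701 + 172) + 4118 = -23529 + 4118 = -19411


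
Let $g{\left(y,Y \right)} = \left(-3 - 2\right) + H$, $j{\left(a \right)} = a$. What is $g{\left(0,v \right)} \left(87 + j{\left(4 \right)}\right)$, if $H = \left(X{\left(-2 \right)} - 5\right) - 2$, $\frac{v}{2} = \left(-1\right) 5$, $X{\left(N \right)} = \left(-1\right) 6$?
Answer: $-1638$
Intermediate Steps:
$X{\left(N \right)} = -6$
$v = -10$ ($v = 2 \left(\left(-1\right) 5\right) = 2 \left(-5\right) = -10$)
$H = -13$ ($H = \left(-6 - 5\right) - 2 = -11 - 2 = -13$)
$g{\left(y,Y \right)} = -18$ ($g{\left(y,Y \right)} = \left(-3 - 2\right) - 13 = -5 - 13 = -18$)
$g{\left(0,v \right)} \left(87 + j{\left(4 \right)}\right) = - 18 \left(87 + 4\right) = \left(-18\right) 91 = -1638$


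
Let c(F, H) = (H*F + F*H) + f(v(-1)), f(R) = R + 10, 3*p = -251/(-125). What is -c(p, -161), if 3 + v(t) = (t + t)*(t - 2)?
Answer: 75947/375 ≈ 202.53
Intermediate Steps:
v(t) = -3 + 2*t*(-2 + t) (v(t) = -3 + (t + t)*(t - 2) = -3 + (2*t)*(-2 + t) = -3 + 2*t*(-2 + t))
p = 251/375 (p = (-251/(-125))/3 = (-251*(-1/125))/3 = (⅓)*(251/125) = 251/375 ≈ 0.66933)
f(R) = 10 + R
c(F, H) = 13 + 2*F*H (c(F, H) = (H*F + F*H) + (10 + (-3 - 4*(-1) + 2*(-1)²)) = (F*H + F*H) + (10 + (-3 + 4 + 2*1)) = 2*F*H + (10 + (-3 + 4 + 2)) = 2*F*H + (10 + 3) = 2*F*H + 13 = 13 + 2*F*H)
-c(p, -161) = -(13 + 2*(251/375)*(-161)) = -(13 - 80822/375) = -1*(-75947/375) = 75947/375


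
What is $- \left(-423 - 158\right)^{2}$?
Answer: $-337561$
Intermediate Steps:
$- \left(-423 - 158\right)^{2} = - \left(-581\right)^{2} = \left(-1\right) 337561 = -337561$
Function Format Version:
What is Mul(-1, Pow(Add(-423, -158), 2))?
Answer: -337561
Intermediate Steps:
Mul(-1, Pow(Add(-423, -158), 2)) = Mul(-1, Pow(-581, 2)) = Mul(-1, 337561) = -337561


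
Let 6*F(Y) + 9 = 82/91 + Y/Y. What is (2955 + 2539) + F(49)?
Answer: 1499539/273 ≈ 5492.8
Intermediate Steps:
F(Y) = -323/273 (F(Y) = -3/2 + (82/91 + Y/Y)/6 = -3/2 + (82*(1/91) + 1)/6 = -3/2 + (82/91 + 1)/6 = -3/2 + (⅙)*(173/91) = -3/2 + 173/546 = -323/273)
(2955 + 2539) + F(49) = (2955 + 2539) - 323/273 = 5494 - 323/273 = 1499539/273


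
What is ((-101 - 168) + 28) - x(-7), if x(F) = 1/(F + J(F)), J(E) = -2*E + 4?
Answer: -2652/11 ≈ -241.09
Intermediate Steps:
J(E) = 4 - 2*E
x(F) = 1/(4 - F) (x(F) = 1/(F + (4 - 2*F)) = 1/(4 - F))
((-101 - 168) + 28) - x(-7) = ((-101 - 168) + 28) - 1/(4 - 1*(-7)) = (-269 + 28) - 1/(4 + 7) = -241 - 1/11 = -2652/11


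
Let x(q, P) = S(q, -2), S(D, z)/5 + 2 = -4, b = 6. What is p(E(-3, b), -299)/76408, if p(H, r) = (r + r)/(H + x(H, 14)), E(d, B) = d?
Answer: 299/1260732 ≈ 0.00023716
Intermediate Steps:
S(D, z) = -30 (S(D, z) = -10 + 5*(-4) = -10 - 20 = -30)
x(q, P) = -30
p(H, r) = 2*r/(-30 + H) (p(H, r) = (r + r)/(H - 30) = (2*r)/(-30 + H) = 2*r/(-30 + H))
p(E(-3, b), -299)/76408 = (2*(-299)/(-30 - 3))/76408 = (2*(-299)/(-33))*(1/76408) = (2*(-299)*(-1/33))*(1/76408) = (598/33)*(1/76408) = 299/1260732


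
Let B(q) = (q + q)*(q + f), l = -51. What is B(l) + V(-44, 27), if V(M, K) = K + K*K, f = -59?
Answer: 11976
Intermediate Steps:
V(M, K) = K + K²
B(q) = 2*q*(-59 + q) (B(q) = (q + q)*(q - 59) = (2*q)*(-59 + q) = 2*q*(-59 + q))
B(l) + V(-44, 27) = 2*(-51)*(-59 - 51) + 27*(1 + 27) = 2*(-51)*(-110) + 27*28 = 11220 + 756 = 11976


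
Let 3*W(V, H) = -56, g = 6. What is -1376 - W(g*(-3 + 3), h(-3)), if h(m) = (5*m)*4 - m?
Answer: -4072/3 ≈ -1357.3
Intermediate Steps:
h(m) = 19*m (h(m) = 20*m - m = 19*m)
W(V, H) = -56/3 (W(V, H) = (⅓)*(-56) = -56/3)
-1376 - W(g*(-3 + 3), h(-3)) = -1376 - 1*(-56/3) = -1376 + 56/3 = -4072/3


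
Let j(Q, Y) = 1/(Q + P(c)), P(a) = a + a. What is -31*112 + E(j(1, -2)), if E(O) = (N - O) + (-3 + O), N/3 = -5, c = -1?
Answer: -3490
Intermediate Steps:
N = -15 (N = 3*(-5) = -15)
P(a) = 2*a
j(Q, Y) = 1/(-2 + Q) (j(Q, Y) = 1/(Q + 2*(-1)) = 1/(Q - 2) = 1/(-2 + Q))
E(O) = -18 (E(O) = (-15 - O) + (-3 + O) = -18)
-31*112 + E(j(1, -2)) = -31*112 - 18 = -3472 - 18 = -3490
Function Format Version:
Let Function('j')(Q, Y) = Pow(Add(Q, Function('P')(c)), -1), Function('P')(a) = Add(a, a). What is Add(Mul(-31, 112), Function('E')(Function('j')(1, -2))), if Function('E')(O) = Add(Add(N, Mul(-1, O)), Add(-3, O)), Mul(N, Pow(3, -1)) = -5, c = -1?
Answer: -3490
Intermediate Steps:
N = -15 (N = Mul(3, -5) = -15)
Function('P')(a) = Mul(2, a)
Function('j')(Q, Y) = Pow(Add(-2, Q), -1) (Function('j')(Q, Y) = Pow(Add(Q, Mul(2, -1)), -1) = Pow(Add(Q, -2), -1) = Pow(Add(-2, Q), -1))
Function('E')(O) = -18 (Function('E')(O) = Add(Add(-15, Mul(-1, O)), Add(-3, O)) = -18)
Add(Mul(-31, 112), Function('E')(Function('j')(1, -2))) = Add(Mul(-31, 112), -18) = Add(-3472, -18) = -3490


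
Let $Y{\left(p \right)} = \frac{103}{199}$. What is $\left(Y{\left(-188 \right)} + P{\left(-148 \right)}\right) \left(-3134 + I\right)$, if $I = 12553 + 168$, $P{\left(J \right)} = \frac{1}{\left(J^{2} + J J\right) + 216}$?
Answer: $\frac{43473890877}{8760776} \approx 4962.3$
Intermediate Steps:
$P{\left(J \right)} = \frac{1}{216 + 2 J^{2}}$ ($P{\left(J \right)} = \frac{1}{\left(J^{2} + J^{2}\right) + 216} = \frac{1}{2 J^{2} + 216} = \frac{1}{216 + 2 J^{2}}$)
$I = 12721$
$Y{\left(p \right)} = \frac{103}{199}$ ($Y{\left(p \right)} = 103 \cdot \frac{1}{199} = \frac{103}{199}$)
$\left(Y{\left(-188 \right)} + P{\left(-148 \right)}\right) \left(-3134 + I\right) = \left(\frac{103}{199} + \frac{1}{2 \left(108 + \left(-148\right)^{2}\right)}\right) \left(-3134 + 12721\right) = \left(\frac{103}{199} + \frac{1}{2 \left(108 + 21904\right)}\right) 9587 = \left(\frac{103}{199} + \frac{1}{2 \cdot 22012}\right) 9587 = \left(\frac{103}{199} + \frac{1}{2} \cdot \frac{1}{22012}\right) 9587 = \left(\frac{103}{199} + \frac{1}{44024}\right) 9587 = \frac{4534671}{8760776} \cdot 9587 = \frac{43473890877}{8760776}$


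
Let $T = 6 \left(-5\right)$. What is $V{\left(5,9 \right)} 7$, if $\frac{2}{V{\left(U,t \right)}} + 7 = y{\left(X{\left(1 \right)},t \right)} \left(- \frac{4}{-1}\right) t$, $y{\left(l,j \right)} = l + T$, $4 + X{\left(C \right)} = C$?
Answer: $- \frac{14}{1195} \approx -0.011715$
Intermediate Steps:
$T = -30$
$X{\left(C \right)} = -4 + C$
$y{\left(l,j \right)} = -30 + l$ ($y{\left(l,j \right)} = l - 30 = -30 + l$)
$V{\left(U,t \right)} = \frac{2}{-7 - 132 t}$ ($V{\left(U,t \right)} = \frac{2}{-7 + \left(-30 + \left(-4 + 1\right)\right) \left(- \frac{4}{-1}\right) t} = \frac{2}{-7 + \left(-30 - 3\right) \left(\left(-4\right) \left(-1\right)\right) t} = \frac{2}{-7 + \left(-33\right) 4 t} = \frac{2}{-7 - 132 t}$)
$V{\left(5,9 \right)} 7 = \frac{2}{-7 - 1188} \cdot 7 = \frac{2}{-1195} \cdot 7 = 2 \left(- \frac{1}{1195}\right) 7 = \left(- \frac{2}{1195}\right) 7 = - \frac{14}{1195}$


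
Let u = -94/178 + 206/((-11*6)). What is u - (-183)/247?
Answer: -2109875/725439 ≈ -2.9084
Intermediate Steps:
u = -10718/2937 (u = -94*1/178 + 206/(-66) = -47/89 + 206*(-1/66) = -47/89 - 103/33 = -10718/2937 ≈ -3.6493)
u - (-183)/247 = -10718/2937 - (-183)/247 = -10718/2937 - 1*(-183/247) = -10718/2937 + 183/247 = -2109875/725439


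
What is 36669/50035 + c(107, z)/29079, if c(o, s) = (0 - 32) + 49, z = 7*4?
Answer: 1067148446/1454967765 ≈ 0.73345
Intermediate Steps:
z = 28
c(o, s) = 17 (c(o, s) = -32 + 49 = 17)
36669/50035 + c(107, z)/29079 = 36669/50035 + 17/29079 = 1067148446/1454967765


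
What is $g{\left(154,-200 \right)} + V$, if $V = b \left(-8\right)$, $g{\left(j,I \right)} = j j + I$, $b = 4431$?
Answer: $-11932$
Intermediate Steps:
$g{\left(j,I \right)} = I + j^{2}$ ($g{\left(j,I \right)} = j^{2} + I = I + j^{2}$)
$V = -35448$ ($V = 4431 \left(-8\right) = -35448$)
$g{\left(154,-200 \right)} + V = \left(-200 + 154^{2}\right) - 35448 = \left(-200 + 23716\right) - 35448 = 23516 - 35448 = -11932$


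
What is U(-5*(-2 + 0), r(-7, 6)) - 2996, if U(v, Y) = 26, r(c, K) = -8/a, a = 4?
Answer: -2970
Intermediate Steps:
r(c, K) = -2 (r(c, K) = -8/4 = -8*¼ = -2)
U(-5*(-2 + 0), r(-7, 6)) - 2996 = 26 - 2996 = -2970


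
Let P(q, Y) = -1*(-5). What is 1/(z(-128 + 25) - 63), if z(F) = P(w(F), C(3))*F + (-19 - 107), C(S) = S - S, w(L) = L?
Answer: -1/704 ≈ -0.0014205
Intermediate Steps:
C(S) = 0
P(q, Y) = 5
z(F) = -126 + 5*F (z(F) = 5*F + (-19 - 107) = 5*F - 126 = -126 + 5*F)
1/(z(-128 + 25) - 63) = 1/((-126 + 5*(-128 + 25)) - 63) = 1/((-126 + 5*(-103)) - 63) = 1/((-126 - 515) - 63) = 1/(-641 - 63) = 1/(-704) = -1/704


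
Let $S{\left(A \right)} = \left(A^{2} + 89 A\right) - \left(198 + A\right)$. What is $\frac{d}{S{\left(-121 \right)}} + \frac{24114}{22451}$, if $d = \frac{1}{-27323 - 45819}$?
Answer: $\frac{608492432819}{566528309490} \approx 1.0741$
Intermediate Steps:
$S{\left(A \right)} = -198 + A^{2} + 88 A$
$d = - \frac{1}{73142}$ ($d = \frac{1}{-73142} = - \frac{1}{73142} \approx -1.3672 \cdot 10^{-5}$)
$\frac{d}{S{\left(-121 \right)}} + \frac{24114}{22451} = - \frac{1}{73142 \left(-198 + \left(-121\right)^{2} + 88 \left(-121\right)\right)} + \frac{24114}{22451} = - \frac{1}{73142 \left(-198 + 14641 - 10648\right)} + 24114 \cdot \frac{1}{22451} = - \frac{1}{73142 \cdot 3795} + \frac{24114}{22451} = \left(- \frac{1}{73142}\right) \frac{1}{3795} + \frac{24114}{22451} = - \frac{1}{277573890} + \frac{24114}{22451} = \frac{608492432819}{566528309490}$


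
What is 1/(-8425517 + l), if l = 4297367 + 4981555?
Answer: 1/853405 ≈ 1.1718e-6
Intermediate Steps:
l = 9278922
1/(-8425517 + l) = 1/(-8425517 + 9278922) = 1/853405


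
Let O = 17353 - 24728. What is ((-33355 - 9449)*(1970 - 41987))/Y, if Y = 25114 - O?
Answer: 1712887668/32489 ≈ 52722.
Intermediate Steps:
O = -7375
Y = 32489 (Y = 25114 - 1*(-7375) = 25114 + 7375 = 32489)
((-33355 - 9449)*(1970 - 41987))/Y = ((-33355 - 9449)*(1970 - 41987))/32489 = -42804*(-40017)*(1/32489) = 1712887668*(1/32489) = 1712887668/32489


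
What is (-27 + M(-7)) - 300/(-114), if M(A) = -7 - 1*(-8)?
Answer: -444/19 ≈ -23.368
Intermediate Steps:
M(A) = 1 (M(A) = -7 + 8 = 1)
(-27 + M(-7)) - 300/(-114) = (-27 + 1) - 300/(-114) = -26 - 300*(-1/114) = -26 + 50/19 = -444/19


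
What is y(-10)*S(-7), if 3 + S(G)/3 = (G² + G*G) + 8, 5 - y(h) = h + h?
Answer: 7725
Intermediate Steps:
y(h) = 5 - 2*h (y(h) = 5 - (h + h) = 5 - 2*h)
S(G) = 15 + 6*G² (S(G) = -9 + 3*((G² + G*G) + 8) = -9 + 3*((G² + G²) + 8) = -9 + 3*(2*G² + 8) = -9 + 3*(8 + 2*G²) = -9 + (24 + 6*G²) = 15 + 6*G²)
y(-10)*S(-7) = (5 - 2*(-10))*(15 + 6*(-7)²) = (5 + 20)*(15 + 6*49) = 25*(15 + 294) = 25*309 = 7725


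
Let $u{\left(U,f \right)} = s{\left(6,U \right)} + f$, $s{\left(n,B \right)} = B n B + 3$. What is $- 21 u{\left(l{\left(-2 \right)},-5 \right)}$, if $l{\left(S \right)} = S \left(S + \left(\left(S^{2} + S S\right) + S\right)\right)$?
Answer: $-8022$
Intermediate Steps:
$s{\left(n,B \right)} = 3 + n B^{2}$ ($s{\left(n,B \right)} = n B^{2} + 3 = 3 + n B^{2}$)
$l{\left(S \right)} = S \left(2 S + 2 S^{2}\right)$ ($l{\left(S \right)} = S \left(S + \left(\left(S^{2} + S^{2}\right) + S\right)\right) = S \left(S + \left(2 S^{2} + S\right)\right) = S \left(S + \left(S + 2 S^{2}\right)\right) = S \left(2 S + 2 S^{2}\right)$)
$u{\left(U,f \right)} = 3 + f + 6 U^{2}$ ($u{\left(U,f \right)} = \left(3 + 6 U^{2}\right) + f = 3 + f + 6 U^{2}$)
$- 21 u{\left(l{\left(-2 \right)},-5 \right)} = - 21 \left(3 - 5 + 6 \left(2 \left(-2\right)^{2} \left(1 - 2\right)\right)^{2}\right) = - 21 \left(3 - 5 + 6 \left(2 \cdot 4 \left(-1\right)\right)^{2}\right) = - 21 \left(3 - 5 + 6 \left(-8\right)^{2}\right) = - 21 \left(3 - 5 + 6 \cdot 64\right) = - 21 \left(3 - 5 + 384\right) = \left(-21\right) 382 = -8022$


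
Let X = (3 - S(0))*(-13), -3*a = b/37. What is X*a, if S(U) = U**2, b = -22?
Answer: -286/37 ≈ -7.7297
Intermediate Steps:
a = 22/111 (a = -(-22)/(3*37) = -1/3*(-22/37) = 22/111 ≈ 0.19820)
X = -39 (X = (3 - 1*0**2)*(-13) = (3 - 1*0)*(-13) = (3 + 0)*(-13) = 3*(-13) = -39)
X*a = -39*22/111 = -286/37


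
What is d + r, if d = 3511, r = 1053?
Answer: 4564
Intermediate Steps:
d + r = 3511 + 1053 = 4564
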